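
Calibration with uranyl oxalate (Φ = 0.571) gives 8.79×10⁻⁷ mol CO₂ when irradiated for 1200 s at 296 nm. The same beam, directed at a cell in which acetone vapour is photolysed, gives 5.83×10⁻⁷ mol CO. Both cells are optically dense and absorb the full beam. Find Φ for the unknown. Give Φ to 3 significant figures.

Photons absorbed by the actinometer: 8.79×10⁻⁷ / 0.571 = 1.539×10⁻⁶ mol.
Φ(unknown) = 5.83×10⁻⁷ / 1.539×10⁻⁶ = 0.379.

Φ = 0.379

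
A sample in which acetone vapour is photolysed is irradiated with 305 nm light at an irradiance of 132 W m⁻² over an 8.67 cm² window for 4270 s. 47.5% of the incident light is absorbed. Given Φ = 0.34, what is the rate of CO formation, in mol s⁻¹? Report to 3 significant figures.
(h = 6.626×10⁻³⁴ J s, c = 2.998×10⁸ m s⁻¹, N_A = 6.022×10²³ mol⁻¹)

4.71×10⁻⁸ mol s⁻¹

Photon energy at 305 nm: hc/λ = (6.626×10⁻³⁴)(2.998×10⁸)/(305×10⁻⁹) = 6.513×10⁻¹⁹ J.
Energy delivered: (132 W m⁻²)(8.67×10⁻⁴ m²)(4270 s) = 488.7 J.
Photons incident: 488.7 / 6.513×10⁻¹⁹ = 7.503×10²⁰, i.e. 7.503×10²⁰/6.022×10²³ = 0.001246 mol.
Photons absorbed: 0.475 × 0.001246 = 5.918×10⁻⁴ mol.
Product formed: 0.34 × 5.918×10⁻⁴ = 2.012×10⁻⁴ mol.
Rate: 2.012×10⁻⁴ / 4270 s = 4.71×10⁻⁸ mol s⁻¹.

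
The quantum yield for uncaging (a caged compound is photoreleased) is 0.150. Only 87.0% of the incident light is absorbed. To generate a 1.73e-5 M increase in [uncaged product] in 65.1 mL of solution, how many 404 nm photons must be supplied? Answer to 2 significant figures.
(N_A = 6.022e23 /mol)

Product: (1.73e-5 M)(0.0651 L) = 1.126e-6 mol.
Photons that must be absorbed: 1.126e-6 / 0.150 = 7.507e-6 mol.
Incident photons needed: 7.507e-6 / 0.870 = 8.629e-6 mol.
Photon count: 8.629e-6 × 6.022e23 = 5.2e18.

5.2e18 photons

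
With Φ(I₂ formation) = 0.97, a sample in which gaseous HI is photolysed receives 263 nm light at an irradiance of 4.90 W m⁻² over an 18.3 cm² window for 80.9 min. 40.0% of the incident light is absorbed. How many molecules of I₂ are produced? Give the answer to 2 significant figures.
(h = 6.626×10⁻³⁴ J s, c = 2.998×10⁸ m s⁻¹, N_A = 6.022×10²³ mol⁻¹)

2.2×10¹⁹ molecules

Photon energy at 263 nm: hc/λ = (6.626×10⁻³⁴)(2.998×10⁸)/(263×10⁻⁹) = 7.553×10⁻¹⁹ J.
Energy delivered: (4.90 W m⁻²)(18.3×10⁻⁴ m²)(4854 s) = 43.53 J.
Photons incident: 43.53 / 7.553×10⁻¹⁹ = 5.763×10¹⁹, i.e. 5.763×10¹⁹/6.022×10²³ = 9.570×10⁻⁵ mol.
Photons absorbed: 0.400 × 9.570×10⁻⁵ = 3.828×10⁻⁵ mol.
Product: Φ × n_abs = 0.97 × 3.828×10⁻⁵ = 3.713×10⁻⁵ mol.
As a count: 3.713×10⁻⁵ × 6.022×10²³ = 2.2×10¹⁹.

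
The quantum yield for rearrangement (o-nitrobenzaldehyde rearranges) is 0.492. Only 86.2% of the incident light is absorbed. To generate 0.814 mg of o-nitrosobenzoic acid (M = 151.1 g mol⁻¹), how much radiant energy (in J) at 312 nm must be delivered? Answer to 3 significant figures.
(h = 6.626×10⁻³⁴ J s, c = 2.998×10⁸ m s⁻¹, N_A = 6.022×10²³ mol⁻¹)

Product: 0.814 mg / 151.1 g mol⁻¹ = 5.387×10⁻⁶ mol.
Photons that must be absorbed: 5.387×10⁻⁶ / 0.492 = 1.095×10⁻⁵ mol.
Incident photons needed: 1.095×10⁻⁵ / 0.862 = 1.270×10⁻⁵ mol.
Photon energy: hc/λ = 6.367×10⁻¹⁹ J; per mole, 3.834×10⁵ J mol⁻¹.
Energy required: 1.270×10⁻⁵ × 3.834×10⁵ = 4.87 J.

4.87 J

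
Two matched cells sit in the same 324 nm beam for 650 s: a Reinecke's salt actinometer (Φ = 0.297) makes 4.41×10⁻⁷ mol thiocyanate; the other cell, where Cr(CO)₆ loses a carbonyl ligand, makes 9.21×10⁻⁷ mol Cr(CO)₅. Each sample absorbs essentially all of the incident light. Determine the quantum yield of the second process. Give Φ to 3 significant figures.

Photons absorbed by the actinometer: 4.41×10⁻⁷ / 0.297 = 1.485×10⁻⁶ mol.
Φ(unknown) = 9.21×10⁻⁷ / 1.485×10⁻⁶ = 0.620.

Φ = 0.620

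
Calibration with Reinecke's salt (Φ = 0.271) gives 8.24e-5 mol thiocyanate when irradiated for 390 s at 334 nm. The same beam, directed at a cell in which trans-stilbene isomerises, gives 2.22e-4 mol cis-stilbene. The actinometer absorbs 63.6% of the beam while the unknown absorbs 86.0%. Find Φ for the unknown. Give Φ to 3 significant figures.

Φ = 0.540

Photons absorbed by the actinometer: 8.24e-5 / 0.271 = 3.041e-4 mol.
Incident flux: 3.041e-4 / 0.636 = 4.781e-4 einstein.
Absorbed by unknown: 0.860 × 4.781e-4 = 4.112e-4 mol.
Φ(unknown) = 2.22e-4 / 4.112e-4 = 0.540.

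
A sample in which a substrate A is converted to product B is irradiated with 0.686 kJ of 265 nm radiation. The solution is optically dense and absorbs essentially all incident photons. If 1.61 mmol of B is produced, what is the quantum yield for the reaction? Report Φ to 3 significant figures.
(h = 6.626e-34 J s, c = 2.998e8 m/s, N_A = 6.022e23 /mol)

Φ = 1.06

Product: 1.61 mmol = 0.00161 mol.
Photon energy at 265 nm: hc/λ = (6.626e-34)(2.998e8)/(265e-9) = 7.496e-19 J.
Incident energy: 0.686 kJ = 686 J.
Photons incident: 686 / 7.496e-19 = 9.152e20, i.e. 9.152e20/6.022e23 = 0.001520 mol.
Φ = 0.00161 mol / 0.001520 mol photons = 1.06.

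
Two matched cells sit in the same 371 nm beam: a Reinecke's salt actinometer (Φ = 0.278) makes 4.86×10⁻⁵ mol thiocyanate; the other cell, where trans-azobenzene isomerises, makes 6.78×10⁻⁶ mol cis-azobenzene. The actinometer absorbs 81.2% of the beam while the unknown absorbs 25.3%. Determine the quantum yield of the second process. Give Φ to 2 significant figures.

Photons absorbed by the actinometer: 4.86×10⁻⁵ / 0.278 = 1.748×10⁻⁴ mol.
Incident flux: 1.748×10⁻⁴ / 0.812 = 2.153×10⁻⁴ einstein.
Absorbed by unknown: 0.253 × 2.153×10⁻⁴ = 5.447×10⁻⁵ mol.
Φ(unknown) = 6.78×10⁻⁶ / 5.447×10⁻⁵ = 0.12.

Φ = 0.12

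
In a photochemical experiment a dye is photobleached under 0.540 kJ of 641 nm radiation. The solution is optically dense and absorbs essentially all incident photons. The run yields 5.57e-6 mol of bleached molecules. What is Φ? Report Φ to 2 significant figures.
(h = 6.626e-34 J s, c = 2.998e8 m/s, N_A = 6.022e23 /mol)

Φ = 0.0019

Photon energy at 641 nm: hc/λ = (6.626e-34)(2.998e8)/(641e-9) = 3.099e-19 J.
Incident energy: 0.540 kJ = 540 J.
Photons incident: 540 / 3.099e-19 = 1.742e21, i.e. 1.742e21/6.022e23 = 0.002893 mol.
Φ = 5.57e-6 mol / 0.002893 mol photons = 0.0019.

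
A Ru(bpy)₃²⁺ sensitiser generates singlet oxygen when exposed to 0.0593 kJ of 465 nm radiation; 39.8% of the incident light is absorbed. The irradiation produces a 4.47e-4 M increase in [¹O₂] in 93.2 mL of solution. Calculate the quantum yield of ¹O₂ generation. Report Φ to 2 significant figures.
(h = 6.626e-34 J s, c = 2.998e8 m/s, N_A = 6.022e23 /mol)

Φ = 0.45

Product: (4.47e-4 M)(0.0932 L) = 4.166e-5 mol.
Photon energy at 465 nm: hc/λ = (6.626e-34)(2.998e8)/(465e-9) = 4.272e-19 J.
Incident energy: 0.0593 kJ = 59.3 J.
Photons incident: 59.3 / 4.272e-19 = 1.388e20, i.e. 1.388e20/6.022e23 = 2.305e-4 mol.
Photons absorbed: 0.398 × 2.305e-4 = 9.174e-5 mol.
Φ = 4.166e-5 mol / 9.174e-5 mol photons = 0.45.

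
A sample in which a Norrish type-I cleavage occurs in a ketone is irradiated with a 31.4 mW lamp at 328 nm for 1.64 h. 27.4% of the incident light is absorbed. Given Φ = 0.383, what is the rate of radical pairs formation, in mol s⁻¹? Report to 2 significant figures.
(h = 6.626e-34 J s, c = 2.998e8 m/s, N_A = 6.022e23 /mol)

Photon energy at 328 nm: hc/λ = (6.626e-34)(2.998e8)/(328e-9) = 6.056e-19 J.
Energy delivered: (31.4 mW)(5904 s) = 185.4 J.
Photons incident: 185.4 / 6.056e-19 = 3.061e20, i.e. 3.061e20/6.022e23 = 5.083e-4 mol.
Photons absorbed: 0.274 × 5.083e-4 = 1.393e-4 mol.
Product formed: 0.383 × 1.393e-4 = 5.335e-5 mol.
Rate: 5.335e-5 / 5904 s = 9.0e-9 mol s⁻¹.

9.0e-9 mol s⁻¹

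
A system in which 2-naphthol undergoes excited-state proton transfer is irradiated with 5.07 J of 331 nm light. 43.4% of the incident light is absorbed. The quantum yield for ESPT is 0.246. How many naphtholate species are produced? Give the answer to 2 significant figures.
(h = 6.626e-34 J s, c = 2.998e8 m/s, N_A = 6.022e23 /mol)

Photon energy at 331 nm: hc/λ = (6.626e-34)(2.998e8)/(331e-9) = 6.001e-19 J.
Photons incident: 5.07 / 6.001e-19 = 8.449e18, i.e. 8.449e18/6.022e23 = 1.403e-5 mol.
Photons absorbed: 0.434 × 1.403e-5 = 6.089e-6 mol.
Product: Φ × n_abs = 0.246 × 6.089e-6 = 1.498e-6 mol.
As a count: 1.498e-6 × 6.022e23 = 9.0e17.

9.0e17 species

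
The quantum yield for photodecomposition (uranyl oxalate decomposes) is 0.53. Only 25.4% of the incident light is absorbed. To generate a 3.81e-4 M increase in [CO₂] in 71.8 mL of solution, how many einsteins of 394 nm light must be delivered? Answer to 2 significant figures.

Product: (3.81e-4 M)(0.0718 L) = 2.736e-5 mol.
Photons that must be absorbed: 2.736e-5 / 0.53 = 5.162e-5 mol.
Incident photons needed: 5.162e-5 / 0.254 = 2.032e-4 mol.

2.0e-4 einstein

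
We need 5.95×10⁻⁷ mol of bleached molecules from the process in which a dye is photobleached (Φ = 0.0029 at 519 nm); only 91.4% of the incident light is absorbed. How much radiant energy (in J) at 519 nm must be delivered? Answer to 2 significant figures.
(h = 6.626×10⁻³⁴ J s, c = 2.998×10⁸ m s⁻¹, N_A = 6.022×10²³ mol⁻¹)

Photons that must be absorbed: 5.95×10⁻⁷ / 0.0029 = 2.052×10⁻⁴ mol.
Incident photons needed: 2.052×10⁻⁴ / 0.914 = 2.245×10⁻⁴ mol.
Photon energy: hc/λ = 3.828×10⁻¹⁹ J; per mole, 2.305×10⁵ J mol⁻¹.
Energy required: 2.245×10⁻⁴ × 2.305×10⁵ = 52 J.

52 J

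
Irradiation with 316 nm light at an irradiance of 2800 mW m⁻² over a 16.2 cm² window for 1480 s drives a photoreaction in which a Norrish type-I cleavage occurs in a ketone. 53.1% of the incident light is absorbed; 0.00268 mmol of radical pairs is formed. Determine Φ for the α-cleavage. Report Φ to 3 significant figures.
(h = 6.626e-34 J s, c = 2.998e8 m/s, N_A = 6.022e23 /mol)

Product: 0.00268 mmol = 2.68e-6 mol.
Photon energy at 316 nm: hc/λ = (6.626e-34)(2.998e8)/(316e-9) = 6.286e-19 J.
Energy delivered: (2800 mW m⁻²)(16.2e-4 m²)(1480 s) = 6.713 J.
Photons incident: 6.713 / 6.286e-19 = 1.068e19, i.e. 1.068e19/6.022e23 = 1.773e-5 mol.
Photons absorbed: 0.531 × 1.773e-5 = 9.415e-6 mol.
Φ = 2.68e-6 mol / 9.415e-6 mol photons = 0.285.

Φ = 0.285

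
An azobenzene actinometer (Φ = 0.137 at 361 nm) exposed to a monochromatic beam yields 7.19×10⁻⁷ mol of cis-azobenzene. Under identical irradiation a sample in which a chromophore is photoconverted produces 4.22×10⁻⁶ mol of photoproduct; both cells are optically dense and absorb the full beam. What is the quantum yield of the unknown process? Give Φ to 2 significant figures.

Photons absorbed by the actinometer: 7.19×10⁻⁷ / 0.137 = 5.248×10⁻⁶ mol.
Φ(unknown) = 4.22×10⁻⁶ / 5.248×10⁻⁶ = 0.80.

Φ = 0.80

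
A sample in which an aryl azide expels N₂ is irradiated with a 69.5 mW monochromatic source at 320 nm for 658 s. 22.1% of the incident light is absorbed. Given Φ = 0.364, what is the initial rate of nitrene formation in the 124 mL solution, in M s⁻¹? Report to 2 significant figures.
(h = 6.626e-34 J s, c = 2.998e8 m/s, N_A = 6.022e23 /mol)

1.2e-7 M s⁻¹

Photon energy at 320 nm: hc/λ = (6.626e-34)(2.998e8)/(320e-9) = 6.208e-19 J.
Energy delivered: (69.5 mW)(658 s) = 45.73 J.
Photons incident: 45.73 / 6.208e-19 = 7.366e19, i.e. 7.366e19/6.022e23 = 1.223e-4 mol.
Photons absorbed: 0.221 × 1.223e-4 = 2.703e-5 mol.
Product formed: 0.364 × 2.703e-5 = 9.839e-6 mol.
Rate: 9.839e-6 mol / (658 s × 0.124 L) = 1.2e-7 M s⁻¹.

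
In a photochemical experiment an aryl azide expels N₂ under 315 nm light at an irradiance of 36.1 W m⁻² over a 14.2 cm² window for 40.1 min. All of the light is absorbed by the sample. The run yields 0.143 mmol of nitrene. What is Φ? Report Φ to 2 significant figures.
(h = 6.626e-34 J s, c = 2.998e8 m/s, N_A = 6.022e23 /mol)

Product: 0.143 mmol = 1.43e-4 mol.
Photon energy at 315 nm: hc/λ = (6.626e-34)(2.998e8)/(315e-9) = 6.306e-19 J.
Energy delivered: (36.1 W m⁻²)(14.2e-4 m²)(2406 s) = 123.3 J.
Photons incident: 123.3 / 6.306e-19 = 1.955e20, i.e. 1.955e20/6.022e23 = 3.246e-4 mol.
Φ = 1.43e-4 mol / 3.246e-4 mol photons = 0.44.

Φ = 0.44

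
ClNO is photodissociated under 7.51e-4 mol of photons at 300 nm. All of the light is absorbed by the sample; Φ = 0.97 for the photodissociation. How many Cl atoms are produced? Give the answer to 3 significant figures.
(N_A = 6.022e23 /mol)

4.39e20 atoms

Product: Φ × n_abs = 0.97 × 7.51e-4 = 7.285e-4 mol.
As a count: 7.285e-4 × 6.022e23 = 4.39e20.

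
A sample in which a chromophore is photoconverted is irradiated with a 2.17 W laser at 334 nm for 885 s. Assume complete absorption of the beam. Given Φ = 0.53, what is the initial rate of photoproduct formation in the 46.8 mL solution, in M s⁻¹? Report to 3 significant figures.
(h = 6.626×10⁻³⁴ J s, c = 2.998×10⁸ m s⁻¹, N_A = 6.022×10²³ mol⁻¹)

Photon energy at 334 nm: hc/λ = (6.626×10⁻³⁴)(2.998×10⁸)/(334×10⁻⁹) = 5.948×10⁻¹⁹ J.
Energy delivered: (2.17 W)(885 s) = 1920 J.
Photons incident: 1920 / 5.948×10⁻¹⁹ = 3.228×10²¹, i.e. 3.228×10²¹/6.022×10²³ = 0.005360 mol.
Product formed: 0.53 × 0.005360 = 0.002841 mol.
Rate: 0.002841 mol / (885 s × 0.0468 L) = 6.86×10⁻⁵ M s⁻¹.

6.86×10⁻⁵ M s⁻¹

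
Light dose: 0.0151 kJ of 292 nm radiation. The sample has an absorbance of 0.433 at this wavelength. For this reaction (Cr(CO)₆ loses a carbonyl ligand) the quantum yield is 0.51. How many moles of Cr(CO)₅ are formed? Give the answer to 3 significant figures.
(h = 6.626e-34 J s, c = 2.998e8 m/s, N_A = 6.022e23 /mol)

Photon energy at 292 nm: hc/λ = (6.626e-34)(2.998e8)/(292e-9) = 6.803e-19 J.
Incident energy: 0.0151 kJ = 15.1 J.
Photons incident: 15.1 / 6.803e-19 = 2.220e19, i.e. 2.220e19/6.022e23 = 3.686e-5 mol.
Fraction absorbed: 1 − 10^(−0.433) = 0.6310.
Photons absorbed: 0.6310 × 3.686e-5 = 2.326e-5 mol.
Product: Φ × n_abs = 0.51 × 2.326e-5 = 1.186e-5 mol.

1.19e-5 mol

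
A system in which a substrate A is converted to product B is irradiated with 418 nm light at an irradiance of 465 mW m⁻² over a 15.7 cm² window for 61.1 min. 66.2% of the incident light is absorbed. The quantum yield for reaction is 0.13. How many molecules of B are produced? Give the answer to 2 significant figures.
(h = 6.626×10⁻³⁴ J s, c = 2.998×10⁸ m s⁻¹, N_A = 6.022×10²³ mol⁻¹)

4.8×10¹⁷ molecules

Photon energy at 418 nm: hc/λ = (6.626×10⁻³⁴)(2.998×10⁸)/(418×10⁻⁹) = 4.752×10⁻¹⁹ J.
Energy delivered: (465 mW m⁻²)(15.7×10⁻⁴ m²)(3666 s) = 2.676 J.
Photons incident: 2.676 / 4.752×10⁻¹⁹ = 5.631×10¹⁸, i.e. 5.631×10¹⁸/6.022×10²³ = 9.351×10⁻⁶ mol.
Photons absorbed: 0.662 × 9.351×10⁻⁶ = 6.190×10⁻⁶ mol.
Product: Φ × n_abs = 0.13 × 6.190×10⁻⁶ = 8.047×10⁻⁷ mol.
As a count: 8.047×10⁻⁷ × 6.022×10²³ = 4.8×10¹⁷.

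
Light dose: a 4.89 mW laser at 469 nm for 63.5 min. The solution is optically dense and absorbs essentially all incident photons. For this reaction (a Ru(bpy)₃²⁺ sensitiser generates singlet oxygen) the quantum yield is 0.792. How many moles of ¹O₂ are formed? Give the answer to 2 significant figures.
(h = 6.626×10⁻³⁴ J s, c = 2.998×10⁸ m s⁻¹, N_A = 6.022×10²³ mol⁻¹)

Photon energy at 469 nm: hc/λ = (6.626×10⁻³⁴)(2.998×10⁸)/(469×10⁻⁹) = 4.236×10⁻¹⁹ J.
Energy delivered: (4.89 mW)(3810 s) = 18.63 J.
Photons incident: 18.63 / 4.236×10⁻¹⁹ = 4.398×10¹⁹, i.e. 4.398×10¹⁹/6.022×10²³ = 7.303×10⁻⁵ mol.
Product: Φ × n_abs = 0.792 × 7.303×10⁻⁵ = 5.784×10⁻⁵ mol.

5.8×10⁻⁵ mol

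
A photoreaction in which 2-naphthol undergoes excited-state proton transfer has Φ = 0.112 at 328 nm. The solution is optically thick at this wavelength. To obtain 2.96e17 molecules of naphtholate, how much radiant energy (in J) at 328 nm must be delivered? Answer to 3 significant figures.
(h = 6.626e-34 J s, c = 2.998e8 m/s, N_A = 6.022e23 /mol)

Product: 2.96e17 / 6.022e23 = 4.915e-7 mol.
Photons that must be absorbed: 4.915e-7 / 0.112 = 4.388e-6 mol.
Photon energy: hc/λ = 6.056e-19 J; per mole, 3.647e5 J mol⁻¹.
Energy required: 4.388e-6 × 3.647e5 = 1.60 J.

1.60 J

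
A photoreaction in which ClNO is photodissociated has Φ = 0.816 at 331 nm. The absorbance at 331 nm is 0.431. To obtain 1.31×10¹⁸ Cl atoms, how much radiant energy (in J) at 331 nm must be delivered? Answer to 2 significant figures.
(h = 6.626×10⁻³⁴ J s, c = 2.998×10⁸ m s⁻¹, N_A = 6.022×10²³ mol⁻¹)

Product: 1.31×10¹⁸ / 6.022×10²³ = 2.175×10⁻⁶ mol.
Photons that must be absorbed: 2.175×10⁻⁶ / 0.816 = 2.665×10⁻⁶ mol.
Fraction absorbed: 1 − 10^(−0.431) = 0.6293.
Incident photons needed: 2.665×10⁻⁶ / 0.6293 = 4.235×10⁻⁶ mol.
Photon energy: hc/λ = 6.001×10⁻¹⁹ J; per mole, 3.614×10⁵ J mol⁻¹.
Energy required: 4.235×10⁻⁶ × 3.614×10⁵ = 1.5 J.

1.5 J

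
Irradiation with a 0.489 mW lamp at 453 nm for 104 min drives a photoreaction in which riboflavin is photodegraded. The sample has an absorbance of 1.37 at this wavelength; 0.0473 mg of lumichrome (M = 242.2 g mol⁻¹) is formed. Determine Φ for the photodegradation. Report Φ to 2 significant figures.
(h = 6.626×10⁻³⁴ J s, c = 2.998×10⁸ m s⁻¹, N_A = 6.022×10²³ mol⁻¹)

Φ = 0.018

Product: 0.0473 mg / 242.2 g mol⁻¹ = 1.953×10⁻⁷ mol.
Photon energy at 453 nm: hc/λ = (6.626×10⁻³⁴)(2.998×10⁸)/(453×10⁻⁹) = 4.385×10⁻¹⁹ J.
Energy delivered: (0.489 mW)(6240 s) = 3.051 J.
Photons incident: 3.051 / 4.385×10⁻¹⁹ = 6.958×10¹⁸, i.e. 6.958×10¹⁸/6.022×10²³ = 1.155×10⁻⁵ mol.
Fraction absorbed: 1 − 10^(−1.37) = 0.9573.
Photons absorbed: 0.9573 × 1.155×10⁻⁵ = 1.106×10⁻⁵ mol.
Φ = 1.953×10⁻⁷ mol / 1.106×10⁻⁵ mol photons = 0.018.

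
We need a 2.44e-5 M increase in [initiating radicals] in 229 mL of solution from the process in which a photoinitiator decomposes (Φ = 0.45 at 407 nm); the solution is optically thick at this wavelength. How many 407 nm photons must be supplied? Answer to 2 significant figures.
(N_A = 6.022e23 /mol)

Product: (2.44e-5 M)(0.229 L) = 5.588e-6 mol.
Photons that must be absorbed: 5.588e-6 / 0.45 = 1.242e-5 mol.
Photon count: 1.242e-5 × 6.022e23 = 7.5e18.

7.5e18 photons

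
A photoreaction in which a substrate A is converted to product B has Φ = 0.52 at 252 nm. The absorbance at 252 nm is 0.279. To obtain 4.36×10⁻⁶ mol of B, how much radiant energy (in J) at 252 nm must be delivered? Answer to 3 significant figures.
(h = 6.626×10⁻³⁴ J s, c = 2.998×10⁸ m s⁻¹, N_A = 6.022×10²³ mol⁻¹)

8.40 J

Photons that must be absorbed: 4.36×10⁻⁶ / 0.52 = 8.385×10⁻⁶ mol.
Fraction absorbed: 1 − 10^(−0.279) = 0.4740.
Incident photons needed: 8.385×10⁻⁶ / 0.4740 = 1.769×10⁻⁵ mol.
Photon energy: hc/λ = 7.883×10⁻¹⁹ J; per mole, 4.747×10⁵ J mol⁻¹.
Energy required: 1.769×10⁻⁵ × 4.747×10⁵ = 8.40 J.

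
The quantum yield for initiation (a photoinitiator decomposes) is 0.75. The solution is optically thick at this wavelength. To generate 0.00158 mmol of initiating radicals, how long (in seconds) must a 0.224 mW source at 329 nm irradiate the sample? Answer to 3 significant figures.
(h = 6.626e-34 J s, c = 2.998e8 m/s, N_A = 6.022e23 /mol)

t ≈ 3420 s

Product: 0.00158 mmol = 1.58e-6 mol.
Photons that must be absorbed: 1.58e-6 / 0.75 = 2.107e-6 mol.
Photon energy: hc/λ = 6.038e-19 J; per mole, 3.636e5 J mol⁻¹.
Energy required: 2.107e-6 × 3.636e5 = 0.7661 J.
Time: 0.7661 J / 0.000224 W = 3420 s.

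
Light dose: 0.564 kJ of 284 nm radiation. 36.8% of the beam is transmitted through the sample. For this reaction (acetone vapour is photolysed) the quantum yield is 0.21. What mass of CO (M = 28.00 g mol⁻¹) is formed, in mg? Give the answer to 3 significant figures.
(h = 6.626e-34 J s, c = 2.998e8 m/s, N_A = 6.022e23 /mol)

4.98 mg

Photon energy at 284 nm: hc/λ = (6.626e-34)(2.998e8)/(284e-9) = 6.995e-19 J.
Incident energy: 0.564 kJ = 564 J.
Photons incident: 564 / 6.995e-19 = 8.063e20, i.e. 8.063e20/6.022e23 = 0.001339 mol.
Fraction absorbed: 1 − 36.8/100 = 0.6320.
Photons absorbed: 0.6320 × 0.001339 = 8.462e-4 mol.
Product: Φ × n_abs = 0.21 × 8.462e-4 = 1.777e-4 mol.
Mass: 1.777e-4 × 28.00 = 0.004976 g = 4.98 mg.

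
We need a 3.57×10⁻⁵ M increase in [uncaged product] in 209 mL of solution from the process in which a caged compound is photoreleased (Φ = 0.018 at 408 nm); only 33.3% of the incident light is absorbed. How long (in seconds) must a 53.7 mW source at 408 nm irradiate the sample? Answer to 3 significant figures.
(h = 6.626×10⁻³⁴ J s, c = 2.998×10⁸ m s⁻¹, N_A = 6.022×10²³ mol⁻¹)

Product: (3.57×10⁻⁵ M)(0.209 L) = 7.461×10⁻⁶ mol.
Photons that must be absorbed: 7.461×10⁻⁶ / 0.018 = 4.145×10⁻⁴ mol.
Incident photons needed: 4.145×10⁻⁴ / 0.333 = 0.001245 mol.
Photon energy: hc/λ = 4.869×10⁻¹⁹ J; per mole, 2.932×10⁵ J mol⁻¹.
Energy required: 0.001245 × 2.932×10⁵ = 365.0 J.
Time: 365.0 J / 0.0537 W = 6800 s.

t ≈ 6800 s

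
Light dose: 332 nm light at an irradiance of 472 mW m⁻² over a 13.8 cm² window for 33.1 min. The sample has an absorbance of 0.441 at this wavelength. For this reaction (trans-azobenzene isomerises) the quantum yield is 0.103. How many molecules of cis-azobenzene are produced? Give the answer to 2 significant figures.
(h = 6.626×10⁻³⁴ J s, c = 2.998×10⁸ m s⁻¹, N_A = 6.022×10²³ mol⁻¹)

1.4×10¹⁷ molecules

Photon energy at 332 nm: hc/λ = (6.626×10⁻³⁴)(2.998×10⁸)/(332×10⁻⁹) = 5.983×10⁻¹⁹ J.
Energy delivered: (472 mW m⁻²)(13.8×10⁻⁴ m²)(1986 s) = 1.294 J.
Photons incident: 1.294 / 5.983×10⁻¹⁹ = 2.163×10¹⁸, i.e. 2.163×10¹⁸/6.022×10²³ = 3.592×10⁻⁶ mol.
Fraction absorbed: 1 − 10^(−0.441) = 0.6378.
Photons absorbed: 0.6378 × 3.592×10⁻⁶ = 2.291×10⁻⁶ mol.
Product: Φ × n_abs = 0.103 × 2.291×10⁻⁶ = 2.360×10⁻⁷ mol.
As a count: 2.360×10⁻⁷ × 6.022×10²³ = 1.4×10¹⁷.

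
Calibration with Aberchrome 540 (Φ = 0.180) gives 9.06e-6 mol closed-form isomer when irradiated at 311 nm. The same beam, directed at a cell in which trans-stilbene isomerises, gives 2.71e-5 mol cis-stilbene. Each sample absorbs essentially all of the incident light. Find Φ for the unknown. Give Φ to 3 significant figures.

Photons absorbed by the actinometer: 9.06e-6 / 0.180 = 5.033e-5 mol.
Φ(unknown) = 2.71e-5 / 5.033e-5 = 0.538.

Φ = 0.538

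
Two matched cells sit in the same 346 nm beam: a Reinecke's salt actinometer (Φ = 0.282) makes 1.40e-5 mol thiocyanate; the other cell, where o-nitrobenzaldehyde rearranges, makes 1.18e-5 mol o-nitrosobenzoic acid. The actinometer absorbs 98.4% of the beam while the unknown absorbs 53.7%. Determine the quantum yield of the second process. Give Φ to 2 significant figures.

Φ = 0.44

Photons absorbed by the actinometer: 1.40e-5 / 0.282 = 4.965e-5 mol.
Incident flux: 4.965e-5 / 0.984 = 5.046e-5 einstein.
Absorbed by unknown: 0.537 × 5.046e-5 = 2.710e-5 mol.
Φ(unknown) = 1.18e-5 / 2.710e-5 = 0.44.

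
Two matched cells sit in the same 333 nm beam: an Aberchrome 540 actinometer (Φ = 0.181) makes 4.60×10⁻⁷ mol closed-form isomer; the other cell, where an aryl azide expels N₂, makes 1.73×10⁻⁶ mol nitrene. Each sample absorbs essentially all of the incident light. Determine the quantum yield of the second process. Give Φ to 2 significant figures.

Φ = 0.68

Photons absorbed by the actinometer: 4.60×10⁻⁷ / 0.181 = 2.541×10⁻⁶ mol.
Φ(unknown) = 1.73×10⁻⁶ / 2.541×10⁻⁶ = 0.68.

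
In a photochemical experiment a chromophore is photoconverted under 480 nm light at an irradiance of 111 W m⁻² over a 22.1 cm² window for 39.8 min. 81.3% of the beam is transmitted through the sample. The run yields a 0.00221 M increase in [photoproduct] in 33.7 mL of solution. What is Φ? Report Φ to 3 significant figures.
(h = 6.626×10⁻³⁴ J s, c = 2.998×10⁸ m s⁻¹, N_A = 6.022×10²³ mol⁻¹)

Φ = 0.169

Product: (0.00221 M)(0.0337 L) = 7.448×10⁻⁵ mol.
Photon energy at 480 nm: hc/λ = (6.626×10⁻³⁴)(2.998×10⁸)/(480×10⁻⁹) = 4.138×10⁻¹⁹ J.
Energy delivered: (111 W m⁻²)(22.1×10⁻⁴ m²)(2388 s) = 585.8 J.
Photons incident: 585.8 / 4.138×10⁻¹⁹ = 1.416×10²¹, i.e. 1.416×10²¹/6.022×10²³ = 0.002351 mol.
Fraction absorbed: 1 − 81.3/100 = 0.1870.
Photons absorbed: 0.1870 × 0.002351 = 4.396×10⁻⁴ mol.
Φ = 7.448×10⁻⁵ mol / 4.396×10⁻⁴ mol photons = 0.169.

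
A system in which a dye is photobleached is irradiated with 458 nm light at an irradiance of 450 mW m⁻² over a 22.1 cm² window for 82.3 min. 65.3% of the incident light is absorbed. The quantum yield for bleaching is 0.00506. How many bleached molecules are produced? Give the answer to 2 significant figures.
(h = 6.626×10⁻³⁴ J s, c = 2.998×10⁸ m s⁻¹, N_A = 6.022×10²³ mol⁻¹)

3.7×10¹⁶ bleached molecules

Photon energy at 458 nm: hc/λ = (6.626×10⁻³⁴)(2.998×10⁸)/(458×10⁻⁹) = 4.337×10⁻¹⁹ J.
Energy delivered: (450 mW m⁻²)(22.1×10⁻⁴ m²)(4938 s) = 4.911 J.
Photons incident: 4.911 / 4.337×10⁻¹⁹ = 1.132×10¹⁹, i.e. 1.132×10¹⁹/6.022×10²³ = 1.880×10⁻⁵ mol.
Photons absorbed: 0.653 × 1.880×10⁻⁵ = 1.228×10⁻⁵ mol.
Product: Φ × n_abs = 0.00506 × 1.228×10⁻⁵ = 6.214×10⁻⁸ mol.
As a count: 6.214×10⁻⁸ × 6.022×10²³ = 3.7×10¹⁶.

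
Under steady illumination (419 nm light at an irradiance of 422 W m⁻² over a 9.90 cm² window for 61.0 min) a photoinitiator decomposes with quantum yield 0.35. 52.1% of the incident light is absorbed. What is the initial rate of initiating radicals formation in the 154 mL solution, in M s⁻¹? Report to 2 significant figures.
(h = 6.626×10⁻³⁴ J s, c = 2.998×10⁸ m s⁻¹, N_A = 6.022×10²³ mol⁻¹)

1.7×10⁻⁶ M s⁻¹

Photon energy at 419 nm: hc/λ = (6.626×10⁻³⁴)(2.998×10⁸)/(419×10⁻⁹) = 4.741×10⁻¹⁹ J.
Energy delivered: (422 W m⁻²)(9.90×10⁻⁴ m²)(3660 s) = 1529 J.
Photons incident: 1529 / 4.741×10⁻¹⁹ = 3.225×10²¹, i.e. 3.225×10²¹/6.022×10²³ = 0.005355 mol.
Photons absorbed: 0.521 × 0.005355 = 0.002790 mol.
Product formed: 0.35 × 0.002790 = 9.765×10⁻⁴ mol.
Rate: 9.765×10⁻⁴ mol / (3660 s × 0.154 L) = 1.7×10⁻⁶ M s⁻¹.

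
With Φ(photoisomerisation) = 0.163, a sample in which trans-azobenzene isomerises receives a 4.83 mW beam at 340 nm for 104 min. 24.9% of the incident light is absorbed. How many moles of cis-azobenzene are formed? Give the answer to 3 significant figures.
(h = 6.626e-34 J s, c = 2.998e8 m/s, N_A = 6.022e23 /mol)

3.48e-6 mol

Photon energy at 340 nm: hc/λ = (6.626e-34)(2.998e8)/(340e-9) = 5.843e-19 J.
Energy delivered: (4.83 mW)(6240 s) = 30.14 J.
Photons incident: 30.14 / 5.843e-19 = 5.158e19, i.e. 5.158e19/6.022e23 = 8.565e-5 mol.
Photons absorbed: 0.249 × 8.565e-5 = 2.133e-5 mol.
Product: Φ × n_abs = 0.163 × 2.133e-5 = 3.477e-6 mol.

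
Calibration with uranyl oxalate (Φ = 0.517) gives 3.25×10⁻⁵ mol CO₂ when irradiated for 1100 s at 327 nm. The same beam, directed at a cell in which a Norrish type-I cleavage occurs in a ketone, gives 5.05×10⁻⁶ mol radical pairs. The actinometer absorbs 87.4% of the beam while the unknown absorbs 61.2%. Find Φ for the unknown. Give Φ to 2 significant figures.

Φ = 0.11

Photons absorbed by the actinometer: 3.25×10⁻⁵ / 0.517 = 6.286×10⁻⁵ mol.
Incident flux: 6.286×10⁻⁵ / 0.874 = 7.192×10⁻⁵ einstein.
Absorbed by unknown: 0.612 × 7.192×10⁻⁵ = 4.402×10⁻⁵ mol.
Φ(unknown) = 5.05×10⁻⁶ / 4.402×10⁻⁵ = 0.11.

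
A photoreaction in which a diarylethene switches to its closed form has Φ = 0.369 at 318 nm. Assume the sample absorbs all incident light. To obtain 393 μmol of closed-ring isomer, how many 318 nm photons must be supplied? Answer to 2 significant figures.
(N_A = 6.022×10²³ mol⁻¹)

6.4×10²⁰ photons

Product: 393 μmol = 3.93×10⁻⁴ mol.
Photons that must be absorbed: 3.93×10⁻⁴ / 0.369 = 0.001065 mol.
Photon count: 0.001065 × 6.022×10²³ = 6.4×10²⁰.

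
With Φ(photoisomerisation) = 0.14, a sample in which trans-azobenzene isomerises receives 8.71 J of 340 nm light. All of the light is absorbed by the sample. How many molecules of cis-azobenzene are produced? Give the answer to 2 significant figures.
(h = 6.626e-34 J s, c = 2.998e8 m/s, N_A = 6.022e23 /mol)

Photon energy at 340 nm: hc/λ = (6.626e-34)(2.998e8)/(340e-9) = 5.843e-19 J.
Photons incident: 8.71 / 5.843e-19 = 1.491e19, i.e. 1.491e19/6.022e23 = 2.476e-5 mol.
Product: Φ × n_abs = 0.14 × 2.476e-5 = 3.466e-6 mol.
As a count: 3.466e-6 × 6.022e23 = 2.1e18.

2.1e18 molecules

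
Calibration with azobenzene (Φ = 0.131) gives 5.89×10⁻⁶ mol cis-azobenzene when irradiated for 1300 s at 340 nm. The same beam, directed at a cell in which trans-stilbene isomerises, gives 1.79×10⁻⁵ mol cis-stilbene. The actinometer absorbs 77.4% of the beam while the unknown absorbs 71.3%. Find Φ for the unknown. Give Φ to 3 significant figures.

Photons absorbed by the actinometer: 5.89×10⁻⁶ / 0.131 = 4.496×10⁻⁵ mol.
Incident flux: 4.496×10⁻⁵ / 0.774 = 5.809×10⁻⁵ einstein.
Absorbed by unknown: 0.713 × 5.809×10⁻⁵ = 4.142×10⁻⁵ mol.
Φ(unknown) = 1.79×10⁻⁵ / 4.142×10⁻⁵ = 0.432.

Φ = 0.432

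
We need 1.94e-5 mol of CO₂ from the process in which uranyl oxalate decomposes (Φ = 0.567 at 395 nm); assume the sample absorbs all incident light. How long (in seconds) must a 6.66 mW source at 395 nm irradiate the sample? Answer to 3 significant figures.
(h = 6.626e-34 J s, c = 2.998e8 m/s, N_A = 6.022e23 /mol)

t ≈ 1560 s

Photons that must be absorbed: 1.94e-5 / 0.567 = 3.422e-5 mol.
Photon energy: hc/λ = 5.029e-19 J; per mole, 3.028e5 J mol⁻¹.
Energy required: 3.422e-5 × 3.028e5 = 10.36 J.
Time: 10.36 J / 0.00666 W = 1560 s.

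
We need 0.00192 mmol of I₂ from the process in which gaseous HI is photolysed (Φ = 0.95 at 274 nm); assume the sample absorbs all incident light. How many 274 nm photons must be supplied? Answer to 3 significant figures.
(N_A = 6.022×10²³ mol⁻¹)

1.22×10¹⁸ photons

Product: 0.00192 mmol = 1.92×10⁻⁶ mol.
Photons that must be absorbed: 1.92×10⁻⁶ / 0.95 = 2.021×10⁻⁶ mol.
Photon count: 2.021×10⁻⁶ × 6.022×10²³ = 1.22×10¹⁸.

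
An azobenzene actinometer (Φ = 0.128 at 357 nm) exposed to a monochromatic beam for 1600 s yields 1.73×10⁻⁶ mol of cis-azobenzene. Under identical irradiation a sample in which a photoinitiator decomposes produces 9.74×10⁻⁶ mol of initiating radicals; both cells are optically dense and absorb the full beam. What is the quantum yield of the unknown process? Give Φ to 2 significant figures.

Photons absorbed by the actinometer: 1.73×10⁻⁶ / 0.128 = 1.352×10⁻⁵ mol.
Φ(unknown) = 9.74×10⁻⁶ / 1.352×10⁻⁵ = 0.72.

Φ = 0.72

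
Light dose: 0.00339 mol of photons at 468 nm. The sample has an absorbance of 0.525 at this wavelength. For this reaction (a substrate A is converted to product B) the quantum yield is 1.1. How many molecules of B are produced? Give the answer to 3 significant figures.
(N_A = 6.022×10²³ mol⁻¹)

1.58×10²¹ molecules

Fraction absorbed: 1 − 10^(−0.525) = 0.7015.
Photons absorbed: 0.7015 × 0.00339 = 0.002378 mol.
Product: Φ × n_abs = 1.1 × 0.002378 = 0.002616 mol.
As a count: 0.002616 × 6.022×10²³ = 1.58×10²¹.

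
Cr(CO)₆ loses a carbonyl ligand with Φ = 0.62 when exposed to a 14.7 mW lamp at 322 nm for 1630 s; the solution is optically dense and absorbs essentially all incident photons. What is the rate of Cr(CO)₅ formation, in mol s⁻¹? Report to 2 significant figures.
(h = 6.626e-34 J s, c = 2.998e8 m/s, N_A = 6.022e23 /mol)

2.5e-8 mol s⁻¹

Photon energy at 322 nm: hc/λ = (6.626e-34)(2.998e8)/(322e-9) = 6.169e-19 J.
Energy delivered: (14.7 mW)(1630 s) = 23.96 J.
Photons incident: 23.96 / 6.169e-19 = 3.884e19, i.e. 3.884e19/6.022e23 = 6.450e-5 mol.
Product formed: 0.62 × 6.450e-5 = 3.999e-5 mol.
Rate: 3.999e-5 / 1630 s = 2.5e-8 mol s⁻¹.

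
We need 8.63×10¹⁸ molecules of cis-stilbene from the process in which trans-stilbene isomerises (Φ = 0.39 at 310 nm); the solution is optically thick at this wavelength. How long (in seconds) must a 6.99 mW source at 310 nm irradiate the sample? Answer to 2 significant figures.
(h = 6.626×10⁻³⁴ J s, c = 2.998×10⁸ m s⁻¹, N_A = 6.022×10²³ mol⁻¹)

t ≈ 2000 s

Product: 8.63×10¹⁸ / 6.022×10²³ = 1.433×10⁻⁵ mol.
Photons that must be absorbed: 1.433×10⁻⁵ / 0.39 = 3.674×10⁻⁵ mol.
Photon energy: hc/λ = 6.408×10⁻¹⁹ J; per mole, 3.859×10⁵ J mol⁻¹.
Energy required: 3.674×10⁻⁵ × 3.859×10⁵ = 14.18 J.
Time: 14.18 J / 0.00699 W = 2000 s.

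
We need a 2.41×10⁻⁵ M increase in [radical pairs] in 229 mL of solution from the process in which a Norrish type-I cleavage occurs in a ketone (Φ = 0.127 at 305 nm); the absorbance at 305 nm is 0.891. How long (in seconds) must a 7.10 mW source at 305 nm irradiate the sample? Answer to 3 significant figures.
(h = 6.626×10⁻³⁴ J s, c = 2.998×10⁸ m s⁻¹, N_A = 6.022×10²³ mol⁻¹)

Product: (2.41×10⁻⁵ M)(0.229 L) = 5.519×10⁻⁶ mol.
Photons that must be absorbed: 5.519×10⁻⁶ / 0.127 = 4.346×10⁻⁵ mol.
Fraction absorbed: 1 − 10^(−0.891) = 0.8715.
Incident photons needed: 4.346×10⁻⁵ / 0.8715 = 4.987×10⁻⁵ mol.
Photon energy: hc/λ = 6.513×10⁻¹⁹ J; per mole, 3.922×10⁵ J mol⁻¹.
Energy required: 4.987×10⁻⁵ × 3.922×10⁵ = 19.56 J.
Time: 19.56 J / 0.0071 W = 2750 s.

t ≈ 2750 s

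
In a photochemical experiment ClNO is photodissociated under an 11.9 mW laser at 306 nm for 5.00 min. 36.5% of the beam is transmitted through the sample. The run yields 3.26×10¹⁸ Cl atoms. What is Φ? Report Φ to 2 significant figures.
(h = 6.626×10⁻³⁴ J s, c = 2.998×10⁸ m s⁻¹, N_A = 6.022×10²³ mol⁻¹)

Product: 3.26×10¹⁸ / 6.022×10²³ = 5.413×10⁻⁶ mol.
Photon energy at 306 nm: hc/λ = (6.626×10⁻³⁴)(2.998×10⁸)/(306×10⁻⁹) = 6.492×10⁻¹⁹ J.
Energy delivered: (11.9 mW)(300 s) = 3.570 J.
Photons incident: 3.570 / 6.492×10⁻¹⁹ = 5.499×10¹⁸, i.e. 5.499×10¹⁸/6.022×10²³ = 9.132×10⁻⁶ mol.
Fraction absorbed: 1 − 36.5/100 = 0.6350.
Photons absorbed: 0.6350 × 9.132×10⁻⁶ = 5.799×10⁻⁶ mol.
Φ = 5.413×10⁻⁶ mol / 5.799×10⁻⁶ mol photons = 0.93.

Φ = 0.93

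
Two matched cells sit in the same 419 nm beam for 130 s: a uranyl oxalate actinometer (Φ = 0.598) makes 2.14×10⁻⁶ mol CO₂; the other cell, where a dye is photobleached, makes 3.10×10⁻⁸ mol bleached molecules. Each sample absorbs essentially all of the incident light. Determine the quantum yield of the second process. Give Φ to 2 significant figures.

Photons absorbed by the actinometer: 2.14×10⁻⁶ / 0.598 = 3.579×10⁻⁶ mol.
Φ(unknown) = 3.10×10⁻⁸ / 3.579×10⁻⁶ = 0.0087.

Φ = 0.0087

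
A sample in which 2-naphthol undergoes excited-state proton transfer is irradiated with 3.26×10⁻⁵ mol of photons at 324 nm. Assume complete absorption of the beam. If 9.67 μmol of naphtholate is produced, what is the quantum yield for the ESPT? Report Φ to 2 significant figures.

Product: 9.67 μmol = 9.67×10⁻⁶ mol.
Φ = 9.67×10⁻⁶ mol / 3.26×10⁻⁵ mol photons = 0.30.

Φ = 0.30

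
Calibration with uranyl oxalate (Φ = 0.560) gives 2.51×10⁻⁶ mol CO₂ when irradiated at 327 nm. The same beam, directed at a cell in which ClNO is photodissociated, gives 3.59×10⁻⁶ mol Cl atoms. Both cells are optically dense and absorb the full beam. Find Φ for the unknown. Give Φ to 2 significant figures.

Photons absorbed by the actinometer: 2.51×10⁻⁶ / 0.560 = 4.482×10⁻⁶ mol.
Φ(unknown) = 3.59×10⁻⁶ / 4.482×10⁻⁶ = 0.80.

Φ = 0.80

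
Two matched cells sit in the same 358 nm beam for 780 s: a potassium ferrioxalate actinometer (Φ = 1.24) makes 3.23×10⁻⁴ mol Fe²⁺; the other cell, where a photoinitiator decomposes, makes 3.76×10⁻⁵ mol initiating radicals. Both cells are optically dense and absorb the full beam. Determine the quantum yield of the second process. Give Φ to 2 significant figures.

Photons absorbed by the actinometer: 3.23×10⁻⁴ / 1.24 = 2.605×10⁻⁴ mol.
Φ(unknown) = 3.76×10⁻⁵ / 2.605×10⁻⁴ = 0.14.

Φ = 0.14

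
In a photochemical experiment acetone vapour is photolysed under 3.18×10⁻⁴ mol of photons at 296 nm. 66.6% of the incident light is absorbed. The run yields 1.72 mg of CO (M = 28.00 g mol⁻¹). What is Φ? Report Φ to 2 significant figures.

Product: 1.72 mg / 28.00 g mol⁻¹ = 6.143×10⁻⁵ mol.
Photons absorbed: 0.666 × 3.18×10⁻⁴ = 2.118×10⁻⁴ mol.
Φ = 6.143×10⁻⁵ mol / 2.118×10⁻⁴ mol photons = 0.29.

Φ = 0.29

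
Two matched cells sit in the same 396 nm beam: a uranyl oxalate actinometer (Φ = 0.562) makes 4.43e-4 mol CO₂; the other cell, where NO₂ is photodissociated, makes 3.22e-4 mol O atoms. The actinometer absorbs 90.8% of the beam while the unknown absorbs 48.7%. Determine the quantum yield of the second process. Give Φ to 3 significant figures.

Photons absorbed by the actinometer: 4.43e-4 / 0.562 = 7.883e-4 mol.
Incident flux: 7.883e-4 / 0.908 = 8.682e-4 einstein.
Absorbed by unknown: 0.487 × 8.682e-4 = 4.228e-4 mol.
Φ(unknown) = 3.22e-4 / 4.228e-4 = 0.762.

Φ = 0.762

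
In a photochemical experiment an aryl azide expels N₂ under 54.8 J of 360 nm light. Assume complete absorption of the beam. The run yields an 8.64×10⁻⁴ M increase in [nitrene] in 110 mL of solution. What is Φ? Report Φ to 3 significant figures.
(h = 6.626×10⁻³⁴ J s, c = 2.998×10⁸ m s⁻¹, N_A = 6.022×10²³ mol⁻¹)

Φ = 0.576

Product: (8.64×10⁻⁴ M)(0.11 L) = 9.504×10⁻⁵ mol.
Photon energy at 360 nm: hc/λ = (6.626×10⁻³⁴)(2.998×10⁸)/(360×10⁻⁹) = 5.518×10⁻¹⁹ J.
Photons incident: 54.8 / 5.518×10⁻¹⁹ = 9.931×10¹⁹, i.e. 9.931×10¹⁹/6.022×10²³ = 1.649×10⁻⁴ mol.
Φ = 9.504×10⁻⁵ mol / 1.649×10⁻⁴ mol photons = 0.576.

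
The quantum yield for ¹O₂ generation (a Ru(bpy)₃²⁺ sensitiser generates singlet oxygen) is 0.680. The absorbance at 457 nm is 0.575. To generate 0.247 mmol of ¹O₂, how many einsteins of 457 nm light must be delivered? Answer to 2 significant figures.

Product: 0.247 mmol = 2.47×10⁻⁴ mol.
Photons that must be absorbed: 2.47×10⁻⁴ / 0.680 = 3.632×10⁻⁴ mol.
Fraction absorbed: 1 − 10^(−0.575) = 0.7339.
Incident photons needed: 3.632×10⁻⁴ / 0.7339 = 4.949×10⁻⁴ mol.

4.9×10⁻⁴ einstein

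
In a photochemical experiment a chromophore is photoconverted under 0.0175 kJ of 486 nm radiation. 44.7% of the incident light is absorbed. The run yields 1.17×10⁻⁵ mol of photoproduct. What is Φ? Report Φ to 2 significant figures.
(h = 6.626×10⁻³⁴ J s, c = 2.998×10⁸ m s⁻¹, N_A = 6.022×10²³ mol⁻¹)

Φ = 0.37

Photon energy at 486 nm: hc/λ = (6.626×10⁻³⁴)(2.998×10⁸)/(486×10⁻⁹) = 4.087×10⁻¹⁹ J.
Incident energy: 0.0175 kJ = 17.5 J.
Photons incident: 17.5 / 4.087×10⁻¹⁹ = 4.282×10¹⁹, i.e. 4.282×10¹⁹/6.022×10²³ = 7.111×10⁻⁵ mol.
Photons absorbed: 0.447 × 7.111×10⁻⁵ = 3.179×10⁻⁵ mol.
Φ = 1.17×10⁻⁵ mol / 3.179×10⁻⁵ mol photons = 0.37.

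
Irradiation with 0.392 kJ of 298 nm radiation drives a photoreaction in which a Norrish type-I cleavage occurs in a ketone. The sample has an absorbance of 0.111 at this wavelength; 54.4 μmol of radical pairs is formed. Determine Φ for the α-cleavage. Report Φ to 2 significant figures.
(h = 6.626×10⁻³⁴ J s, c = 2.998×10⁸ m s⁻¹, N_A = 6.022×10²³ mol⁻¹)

Product: 54.4 μmol = 5.44×10⁻⁵ mol.
Photon energy at 298 nm: hc/λ = (6.626×10⁻³⁴)(2.998×10⁸)/(298×10⁻⁹) = 6.666×10⁻¹⁹ J.
Incident energy: 0.392 kJ = 392 J.
Photons incident: 392 / 6.666×10⁻¹⁹ = 5.881×10²⁰, i.e. 5.881×10²⁰/6.022×10²³ = 9.766×10⁻⁴ mol.
Fraction absorbed: 1 − 10^(−0.111) = 0.2255.
Photons absorbed: 0.2255 × 9.766×10⁻⁴ = 2.202×10⁻⁴ mol.
Φ = 5.44×10⁻⁵ mol / 2.202×10⁻⁴ mol photons = 0.25.

Φ = 0.25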